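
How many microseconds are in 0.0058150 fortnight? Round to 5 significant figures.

1 fortnight = 1.20960 × 10^12 microseconds.
So 0.0058150 × 1.20960 × 10^12 ≈ 7.0338 × 10^9 μs.

7.0338 × 10^9 microseconds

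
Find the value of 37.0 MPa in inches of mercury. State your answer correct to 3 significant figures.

10900 inHg

1 megapascal = 295.300 inHg.
37.0 × 295.300 ≈ 10900 inHg.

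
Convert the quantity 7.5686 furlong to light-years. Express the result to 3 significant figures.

1.61e-13 light-years

1 furlong = 2.12635e-14 light-years.
7.5686 × 2.12635e-14 ≈ 1.61e-13 ly.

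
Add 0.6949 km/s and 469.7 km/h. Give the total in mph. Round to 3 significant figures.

0.6949 km/s = 1554.45 mph and 469.7 km/h = 291.858 mph.
1554.45 + 291.858 ≈ 1850 mph.

1850 mph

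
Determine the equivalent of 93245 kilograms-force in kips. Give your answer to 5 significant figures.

1 kgf = 0.00220462 kips.
93245 × 0.00220462 ≈ 205.57 kip.

205.57 kip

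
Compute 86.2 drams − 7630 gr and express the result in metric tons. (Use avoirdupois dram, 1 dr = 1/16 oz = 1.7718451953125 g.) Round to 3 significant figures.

-0.000342 t

86.2 dr = 0.000152733 t and 7630 gr = 0.000494416 t.
0.000152733 − 0.000494416 ≈ -0.000342 t.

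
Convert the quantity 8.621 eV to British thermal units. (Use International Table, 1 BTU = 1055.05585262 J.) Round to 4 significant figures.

1 electronvolt = 1.51857e-22 British thermal units.
Then 8.621 × 1.51857e-22 ≈ 1.309e-21 BTU.

1.309e-21 British thermal units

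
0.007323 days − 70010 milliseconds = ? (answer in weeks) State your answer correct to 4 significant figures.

0.0009304 weeks

0.007323 d = 0.00104614 wk and 70010 ms = 0.000115757 wk.
0.00104614 − 0.000115757 ≈ 0.0009304 wk.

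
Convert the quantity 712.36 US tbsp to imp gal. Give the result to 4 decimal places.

2.3170 imp gal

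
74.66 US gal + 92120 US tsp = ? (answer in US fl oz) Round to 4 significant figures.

24910 US fl oz

74.66 US gal = 9556.48 US fl oz and 92120 US tsp = 15353.3 US fl oz.
9556.48 + 15353.3 ≈ 24910 US fl oz.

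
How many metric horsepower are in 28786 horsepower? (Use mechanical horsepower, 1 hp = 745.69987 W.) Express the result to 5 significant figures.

29185 metric horsepower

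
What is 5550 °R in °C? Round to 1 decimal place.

2810.2 °C

°R = (°C + 273.15) × 9/5.
Applying the formula gives 2810.2 °C.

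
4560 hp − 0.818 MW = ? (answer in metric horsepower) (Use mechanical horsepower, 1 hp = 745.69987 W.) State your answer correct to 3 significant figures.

3510 PS

4560 hp = 4623.25 PS and 0.818 MW = 1112.17 PS.
4623.25 − 1112.17 ≈ 3510 PS.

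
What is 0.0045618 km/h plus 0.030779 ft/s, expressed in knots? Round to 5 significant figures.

0.0045618 km/h = 0.00246317 kn and 0.030779 ft/s = 0.0182361 kn.
0.00246317 + 0.0182361 ≈ 0.020699 kn.

0.020699 knots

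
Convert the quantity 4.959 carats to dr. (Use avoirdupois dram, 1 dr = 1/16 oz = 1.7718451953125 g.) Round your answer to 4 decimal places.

1 ct = 0.112877 drams.
4.959 × 0.112877 ≈ 0.5598 dr.

0.5598 drams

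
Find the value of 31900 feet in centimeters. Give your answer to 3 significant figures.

972000 centimeters

1 foot = 30.4800 cm.
31900 × 30.4800 ≈ 972000 cm.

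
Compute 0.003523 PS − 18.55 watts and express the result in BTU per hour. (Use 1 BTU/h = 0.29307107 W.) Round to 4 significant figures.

-54.45 BTU/h

0.003523 PS = 8.84141 BTU/h and 18.55 W = 63.2952 BTU/h.
8.84141 − 63.2952 ≈ -54.45 BTU/h.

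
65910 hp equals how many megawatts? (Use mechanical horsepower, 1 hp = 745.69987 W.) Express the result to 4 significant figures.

49.15 MW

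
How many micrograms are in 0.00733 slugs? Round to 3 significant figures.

1 slug = 1.45939 × 10^10 micrograms.
So 0.00733 × 1.45939 × 10^10 ≈ 1.07 × 10^8 μg.

1.07 × 10^8 μg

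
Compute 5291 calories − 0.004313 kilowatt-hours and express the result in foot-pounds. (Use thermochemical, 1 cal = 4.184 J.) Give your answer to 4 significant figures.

4876 ft·lbf

5291 cal = 16327.8 ft·lbf and 0.004313 kWh = 11452.0 ft·lbf.
16327.8 − 11452.0 ≈ 4876 ft·lbf.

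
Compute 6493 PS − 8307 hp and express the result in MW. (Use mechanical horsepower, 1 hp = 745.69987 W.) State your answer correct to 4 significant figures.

-1.419 MW

6493 PS = 4.77559 MW and 8307 hp = 6.19453 MW.
4.77559 − 6.19453 ≈ -1.419 MW.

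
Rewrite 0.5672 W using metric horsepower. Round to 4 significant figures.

0.0007712 PS

1 watt = 0.00135962 metric horsepower.
Then 0.5672 × 0.00135962 ≈ 0.0007712 PS.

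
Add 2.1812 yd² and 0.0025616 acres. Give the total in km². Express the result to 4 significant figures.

1.219 × 10^-5 km²

2.1812 yd² = 1.82376 × 10^-6 km² and 0.0025616 acre = 1.03664 × 10^-5 km².
1.82376 × 10^-6 + 1.03664 × 10^-5 ≈ 1.219 × 10^-5 km².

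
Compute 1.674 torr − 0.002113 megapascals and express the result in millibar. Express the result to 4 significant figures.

1.674 torr = 2.23182 mbar and 0.002113 MPa = 21.1300 mbar.
2.23182 − 21.1300 ≈ -18.90 mbar.

-18.90 millibar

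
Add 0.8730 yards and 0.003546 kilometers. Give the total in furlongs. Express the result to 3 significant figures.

0.8730 yd = 0.00396818 furlong and 0.003546 km = 0.0176271 furlong.
0.00396818 + 0.0176271 ≈ 0.0216 furlong.

0.0216 furlongs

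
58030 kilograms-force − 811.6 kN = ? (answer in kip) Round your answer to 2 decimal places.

58030 kgf = 127.934 kip and 811.6 kN = 182.455 kip.
127.934 − 182.455 ≈ -54.52 kip.

-54.52 kip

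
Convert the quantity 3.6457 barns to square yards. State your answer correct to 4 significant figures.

1 barn = 1.19599e-28 yd².
So 3.6457 × 1.19599e-28 ≈ 4.360e-28 yd².

4.360e-28 square yards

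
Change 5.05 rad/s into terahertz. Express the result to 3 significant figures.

8.04e-13 THz

1 radian per second = 1.59155e-13 terahertz.
So 5.05 × 1.59155e-13 ≈ 8.04e-13 THz.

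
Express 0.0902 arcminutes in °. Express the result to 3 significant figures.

0.00150 degrees

1 arcmin = 0.0166667 °.
Then 0.0902 × 0.0166667 ≈ 0.00150 °.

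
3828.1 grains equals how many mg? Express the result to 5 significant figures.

248060 mg

1 gr = 64.7989 mg.
Then 3828.1 × 64.7989 ≈ 248060 mg.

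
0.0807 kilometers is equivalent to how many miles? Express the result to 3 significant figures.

0.0501 miles

1 kilometer = 0.621371 mi.
Then 0.0807 × 0.621371 ≈ 0.0501 mi.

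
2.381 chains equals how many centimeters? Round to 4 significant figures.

4790 cm

1 chain = 2011.68 cm.
Then 2.381 × 2011.68 ≈ 4790 cm.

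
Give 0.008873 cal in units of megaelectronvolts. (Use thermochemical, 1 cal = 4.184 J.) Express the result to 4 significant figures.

1 cal = 2.61145 × 10^13 megaelectronvolts.
0.008873 × 2.61145 × 10^13 ≈ 2.317 × 10^11 MeV.

2.317 × 10^11 megaelectronvolts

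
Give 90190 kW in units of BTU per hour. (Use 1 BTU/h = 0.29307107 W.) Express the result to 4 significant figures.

1 kW = 3412.14 BTU per hour.
Thus 90190 × 3412.14 ≈ 3.077 × 10^8 BTU/h.

3.077 × 10^8 BTU/h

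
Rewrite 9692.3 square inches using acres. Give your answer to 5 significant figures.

0.0015452 acres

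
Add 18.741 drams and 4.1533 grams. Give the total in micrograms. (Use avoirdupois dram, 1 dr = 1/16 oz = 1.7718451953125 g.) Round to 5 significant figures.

3.7359 × 10^7 micrograms

18.741 dr = 3.320615 × 10^7 μg and 4.1533 g = 4153300 μg.
3.320615 × 10^7 + 4153300 ≈ 3.7359 × 10^7 μg.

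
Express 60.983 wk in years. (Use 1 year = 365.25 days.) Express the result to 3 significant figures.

1 week = 0.0191650 years.
So 60.983 × 0.0191650 ≈ 1.17 yr.

1.17 years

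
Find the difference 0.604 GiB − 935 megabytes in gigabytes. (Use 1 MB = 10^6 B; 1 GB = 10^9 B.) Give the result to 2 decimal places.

-0.29 gigabytes

0.604 GiB = 0.648540 GB and 935 MB = 0.935000 GB.
0.648540 − 0.935000 ≈ -0.29 GB.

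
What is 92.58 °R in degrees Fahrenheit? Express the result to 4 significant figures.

°R = °F + 459.67.
Applying the formula gives -367.1 °F.

-367.1 °F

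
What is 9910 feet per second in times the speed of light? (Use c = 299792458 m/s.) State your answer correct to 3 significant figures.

1 foot per second = 1.01670 × 10^-9 c.
9910 × 1.01670 × 10^-9 ≈ 1.01 × 10^-5 c.

1.01 × 10^-5 c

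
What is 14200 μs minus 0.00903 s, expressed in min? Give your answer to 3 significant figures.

14200 μs = 0.000236667 min and 0.00903 s = 0.000150500 min.
0.000236667 − 0.000150500 ≈ 8.62 × 10^-5 min.

8.62 × 10^-5 minutes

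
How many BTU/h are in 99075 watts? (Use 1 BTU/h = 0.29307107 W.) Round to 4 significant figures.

338100 BTU per hour

1 watt = 3.41214 BTU per hour.
So 99075 × 3.41214 ≈ 338100 BTU/h.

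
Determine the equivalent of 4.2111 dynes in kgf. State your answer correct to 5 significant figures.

4.2941 × 10^-6 kgf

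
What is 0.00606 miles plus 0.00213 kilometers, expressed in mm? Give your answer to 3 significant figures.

11900 millimeters

0.00606 mi = 9752.62 mm and 0.00213 km = 2130.00 mm.
9752.62 + 2130.00 ≈ 11900 mm.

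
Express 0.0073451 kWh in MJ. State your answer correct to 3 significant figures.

0.0264 MJ

1 kilowatt-hour = 3.60000 MJ.
0.0073451 × 3.60000 ≈ 0.0264 MJ.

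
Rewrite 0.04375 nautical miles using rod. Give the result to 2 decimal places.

16.11 rods

1 nmi = 368.249 rods.
So 0.04375 × 368.249 ≈ 16.11 rod.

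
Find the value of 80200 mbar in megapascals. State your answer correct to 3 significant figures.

1 millibar = 0.000100000 megapascals.
So 80200 × 0.000100000 ≈ 8.02 MPa.

8.02 MPa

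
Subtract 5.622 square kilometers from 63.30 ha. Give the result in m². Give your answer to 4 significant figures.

-4.989 × 10^6 m²

63.30 ha = 633000 m² and 5.622 km² = 5.62200 × 10^6 m².
633000 − 5.62200 × 10^6 ≈ -4.989 × 10^6 m².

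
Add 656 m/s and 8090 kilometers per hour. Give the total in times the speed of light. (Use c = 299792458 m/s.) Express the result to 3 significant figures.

656 m/s = 2.18818 × 10^-6 c and 8090 km/h = 7.49593 × 10^-6 c.
2.18818 × 10^-6 + 7.49593 × 10^-6 ≈ 9.68 × 10^-6 c.

9.68 × 10^-6 times the speed of light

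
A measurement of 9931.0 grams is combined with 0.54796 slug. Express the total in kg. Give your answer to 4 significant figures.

9931.0 g = 9.93100 kg and 0.54796 slug = 7.99688 kg.
9.93100 + 7.99688 ≈ 17.93 kg.

17.93 kilograms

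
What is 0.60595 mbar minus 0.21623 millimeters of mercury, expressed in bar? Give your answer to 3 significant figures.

0.60595 mbar = 0.000605950 bar and 0.21623 mmHg = 0.000288283 bar.
0.000605950 − 0.000288283 ≈ 0.000318 bar.

0.000318 bar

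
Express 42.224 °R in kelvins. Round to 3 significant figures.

°R = K × 9/5.
Applying the formula gives 23.5 K.

23.5 K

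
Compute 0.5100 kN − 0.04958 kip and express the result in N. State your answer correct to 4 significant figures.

289.5 N

0.5100 kN = 510.000 N and 0.04958 kip = 220.543 N.
510.000 − 220.543 ≈ 289.5 N.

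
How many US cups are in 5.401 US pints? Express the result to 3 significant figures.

10.8 US cups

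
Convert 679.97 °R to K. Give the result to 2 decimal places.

°R = K × 9/5.
Applying the formula gives 377.76 K.

377.76 K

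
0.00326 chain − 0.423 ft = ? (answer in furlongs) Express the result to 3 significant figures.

-0.000315 furlong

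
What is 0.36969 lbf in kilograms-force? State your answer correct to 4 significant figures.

1 lbf = 0.453592 kgf.
So 0.36969 × 0.453592 ≈ 0.1677 kgf.

0.1677 kgf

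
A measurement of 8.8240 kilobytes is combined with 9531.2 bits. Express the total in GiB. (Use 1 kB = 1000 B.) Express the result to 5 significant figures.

9.3276e-6 GiB

8.8240 kB = 8.21799e-6 GiB and 9531.2 bit = 1.10958e-6 GiB.
8.21799e-6 + 1.10958e-6 ≈ 9.3276e-6 GiB.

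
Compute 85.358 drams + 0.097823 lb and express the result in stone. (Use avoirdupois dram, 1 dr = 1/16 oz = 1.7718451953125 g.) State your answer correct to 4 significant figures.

0.03080 st

85.358 dr = 0.0238164 st and 0.097823 lb = 0.00698736 st.
0.0238164 + 0.00698736 ≈ 0.03080 st.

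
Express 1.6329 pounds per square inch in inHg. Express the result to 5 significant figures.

3.3246 inches of mercury

1 psi = 2.03602 inches of mercury.
1.6329 × 2.03602 ≈ 3.3246 inHg.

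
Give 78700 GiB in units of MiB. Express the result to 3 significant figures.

8.06 × 10^7 MiB

1 GiB = 1024.00 MiB.
78700 × 1024.00 ≈ 8.06 × 10^7 MiB.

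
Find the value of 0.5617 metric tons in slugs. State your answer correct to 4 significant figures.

38.49 slug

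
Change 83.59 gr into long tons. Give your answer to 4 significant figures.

5.331e-6 long tons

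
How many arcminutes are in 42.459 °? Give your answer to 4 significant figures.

2548 arcminutes

1 ° = 60.0000 arcminutes.
Thus 42.459 × 60.0000 ≈ 2548 arcmin.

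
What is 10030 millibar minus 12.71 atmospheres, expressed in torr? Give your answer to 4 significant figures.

10030 mbar = 7523.12 torr and 12.71 atm = 9659.60 torr.
7523.12 − 9659.60 ≈ -2136 torr.

-2136 torr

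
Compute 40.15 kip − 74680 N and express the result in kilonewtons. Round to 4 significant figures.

103.9 kN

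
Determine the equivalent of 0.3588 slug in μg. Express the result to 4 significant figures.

5.236e+9 μg

1 slug = 1.45939e+10 μg.
Then 0.3588 × 1.45939e+10 ≈ 5.236e+9 μg.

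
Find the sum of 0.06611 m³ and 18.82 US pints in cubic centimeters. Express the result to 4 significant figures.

0.06611 m³ = 66110.0 cm³ and 18.82 US pt = 8905.18 cm³.
66110.0 + 8905.18 ≈ 75020 cm³.

75020 cm³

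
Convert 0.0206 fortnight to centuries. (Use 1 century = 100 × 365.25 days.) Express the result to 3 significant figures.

7.90e-6 century

1 fortnight = 0.000383299 century.
Then 0.0206 × 0.000383299 ≈ 7.90e-6 century.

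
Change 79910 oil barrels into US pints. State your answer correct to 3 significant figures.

2.68e+7 US pt

1 oil barrel = 336.000 US pints.
Then 79910 × 336.000 ≈ 2.68e+7 US pt.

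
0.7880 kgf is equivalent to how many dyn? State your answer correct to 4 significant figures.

772800 dyn

1 kgf = 980665 dynes.
0.7880 × 980665 ≈ 772800 dyn.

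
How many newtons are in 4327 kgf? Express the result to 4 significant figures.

42430 N

1 kilogram-force = 9.80665 N.
4327 × 9.80665 ≈ 42430 N.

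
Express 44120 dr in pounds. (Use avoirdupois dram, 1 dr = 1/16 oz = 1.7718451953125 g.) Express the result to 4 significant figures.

1 dr = 0.00390625 lb.
So 44120 × 0.00390625 ≈ 172.3 lb.

172.3 lb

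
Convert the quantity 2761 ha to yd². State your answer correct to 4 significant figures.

1 hectare = 11959.9 square yards.
So 2761 × 11959.9 ≈ 3.302 × 10^7 yd².

3.302 × 10^7 yd²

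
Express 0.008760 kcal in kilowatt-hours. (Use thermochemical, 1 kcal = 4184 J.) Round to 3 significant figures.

1.02 × 10^-5 kilowatt-hours

1 kcal = 0.00116222 kilowatt-hours.
0.008760 × 0.00116222 ≈ 1.02 × 10^-5 kWh.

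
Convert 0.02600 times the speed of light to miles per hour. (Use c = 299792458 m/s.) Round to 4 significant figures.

1.744e+7 miles per hour

1 c = 6.70617e+8 miles per hour.
0.02600 × 6.70617e+8 ≈ 1.744e+7 mph.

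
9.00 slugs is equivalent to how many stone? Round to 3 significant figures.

20.7 stone

1 slug = 2.29815 st.
9.00 × 2.29815 ≈ 20.7 st.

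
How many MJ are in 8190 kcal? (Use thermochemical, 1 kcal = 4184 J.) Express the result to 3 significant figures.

1 kilocalorie = 0.00418400 MJ.
Thus 8190 × 0.00418400 ≈ 34.3 MJ.

34.3 MJ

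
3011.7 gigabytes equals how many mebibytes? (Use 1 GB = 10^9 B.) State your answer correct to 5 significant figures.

1 gigabyte = 953.674 mebibytes.
3011.7 × 953.674 ≈ 2.8722e+6 MiB.

2.8722e+6 MiB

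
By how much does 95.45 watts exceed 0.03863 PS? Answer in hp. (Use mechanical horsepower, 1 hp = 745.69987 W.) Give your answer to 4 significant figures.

95.45 W = 0.128001 hp and 0.03863 PS = 0.0381015 hp.
0.128001 − 0.0381015 ≈ 0.08990 hp.

0.08990 hp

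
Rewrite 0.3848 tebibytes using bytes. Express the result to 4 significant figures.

4.231 × 10^11 B

1 TiB = 1.09951 × 10^12 bytes.
0.3848 × 1.09951 × 10^12 ≈ 4.231 × 10^11 B.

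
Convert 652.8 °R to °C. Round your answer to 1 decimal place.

89.5 degrees Celsius

°R = (°C + 273.15) × 9/5.
Applying the formula gives 89.5 °C.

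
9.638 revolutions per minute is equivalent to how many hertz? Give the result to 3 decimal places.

1 revolution per minute = 0.0166667 hertz.
Then 9.638 × 0.0166667 ≈ 0.161 Hz.

0.161 hertz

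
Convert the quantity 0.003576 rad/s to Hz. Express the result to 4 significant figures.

0.0005691 Hz

1 radian per second = 0.159155 hertz.
0.003576 × 0.159155 ≈ 0.0005691 Hz.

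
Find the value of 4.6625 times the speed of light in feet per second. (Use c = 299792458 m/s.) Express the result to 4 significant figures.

1 speed of light = 9.83571 × 10^8 ft/s.
So 4.6625 × 9.83571 × 10^8 ≈ 4.586 × 10^9 ft/s.

4.586 × 10^9 feet per second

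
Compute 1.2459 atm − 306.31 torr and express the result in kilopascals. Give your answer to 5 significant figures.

1.2459 atm = 126.241 kPa and 306.31 torr = 40.8380 kPa.
126.241 − 40.8380 ≈ 85.403 kPa.

85.403 kPa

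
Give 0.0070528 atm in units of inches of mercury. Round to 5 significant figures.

1 atm = 29.9213 inches of mercury.
0.0070528 × 29.9213 ≈ 0.21103 inHg.

0.21103 inches of mercury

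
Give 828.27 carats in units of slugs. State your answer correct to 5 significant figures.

1 carat = 1.37044e-5 slug.
Then 828.27 × 1.37044e-5 ≈ 0.011351 slug.

0.011351 slugs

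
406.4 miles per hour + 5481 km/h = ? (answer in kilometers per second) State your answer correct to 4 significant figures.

1.704 km/s

406.4 mph = 0.181677 km/s and 5481 km/h = 1.52250 km/s.
0.181677 + 1.52250 ≈ 1.704 km/s.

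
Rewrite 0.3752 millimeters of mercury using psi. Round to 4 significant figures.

1 millimeter of mercury = 0.0193368 psi.
Then 0.3752 × 0.0193368 ≈ 0.007255 psi.

0.007255 psi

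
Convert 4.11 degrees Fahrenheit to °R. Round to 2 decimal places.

463.78 °R

°R = °F + 459.67.
Applying the formula gives 463.78 °R.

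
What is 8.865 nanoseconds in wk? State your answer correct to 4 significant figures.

1 nanosecond = 1.65344e-15 weeks.
Thus 8.865 × 1.65344e-15 ≈ 1.466e-14 wk.

1.466e-14 weeks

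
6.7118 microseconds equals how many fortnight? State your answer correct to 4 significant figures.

1 μs = 8.26720 × 10^-13 fortnight.
Then 6.7118 × 8.26720 × 10^-13 ≈ 5.549 × 10^-12 fortnight.

5.549 × 10^-12 fortnight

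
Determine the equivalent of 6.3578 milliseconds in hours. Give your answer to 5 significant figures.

1.7661 × 10^-6 hours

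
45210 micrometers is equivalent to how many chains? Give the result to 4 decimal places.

1 μm = 4.97097 × 10^-8 chain.
So 45210 × 4.97097 × 10^-8 ≈ 0.0022 chain.

0.0022 chain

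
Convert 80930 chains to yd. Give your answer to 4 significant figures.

1.780e+6 yards

1 chain = 22.0000 yd.
So 80930 × 22.0000 ≈ 1.780e+6 yd.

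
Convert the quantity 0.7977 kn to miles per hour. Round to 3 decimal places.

0.918 mph

1 knot = 1.15078 mph.
Then 0.7977 × 1.15078 ≈ 0.918 mph.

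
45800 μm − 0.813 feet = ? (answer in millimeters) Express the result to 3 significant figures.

45800 μm = 45.8000 mm and 0.813 ft = 247.802 mm.
45.8000 − 247.802 ≈ -202 mm.

-202 mm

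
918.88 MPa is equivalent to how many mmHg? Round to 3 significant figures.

6.89e+6 millimeters of mercury

1 megapascal = 7500.62 millimeters of mercury.
Then 918.88 × 7500.62 ≈ 6.89e+6 mmHg.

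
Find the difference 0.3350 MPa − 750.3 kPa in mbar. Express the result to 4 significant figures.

-4153 mbar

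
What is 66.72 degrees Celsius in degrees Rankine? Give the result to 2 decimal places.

611.77 degrees Rankine

°R = (°C + 273.15) × 9/5.
Applying the formula gives 611.77 °R.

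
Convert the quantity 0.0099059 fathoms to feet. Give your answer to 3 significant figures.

0.0594 ft

1 fathom = 6.00000 ft.
So 0.0099059 × 6.00000 ≈ 0.0594 ft.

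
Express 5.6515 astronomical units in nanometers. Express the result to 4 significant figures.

8.455e+20 nm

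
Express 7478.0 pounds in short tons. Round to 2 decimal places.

1 pound = 0.000500000 short tons.
Then 7478.0 × 0.000500000 ≈ 3.74 short ton.

3.74 short ton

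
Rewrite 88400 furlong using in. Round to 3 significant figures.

1 furlong = 7920.00 in.
88400 × 7920.00 ≈ 7.00 × 10^8 in.

7.00 × 10^8 inches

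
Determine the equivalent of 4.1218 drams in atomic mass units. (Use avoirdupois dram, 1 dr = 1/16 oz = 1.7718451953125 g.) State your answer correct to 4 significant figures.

4.398 × 10^24 u

1 dram = 1.06703 × 10^24 atomic mass units.
Thus 4.1218 × 1.06703 × 10^24 ≈ 4.398 × 10^24 u.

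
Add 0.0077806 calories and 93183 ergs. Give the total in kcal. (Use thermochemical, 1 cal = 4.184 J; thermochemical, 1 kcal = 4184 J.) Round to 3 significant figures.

1.00e-5 kilocalories

0.0077806 cal = 7.78060e-6 kcal and 93183 erg = 2.22713e-6 kcal.
7.78060e-6 + 2.22713e-6 ≈ 1.00e-5 kcal.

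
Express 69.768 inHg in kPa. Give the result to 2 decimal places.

236.26 kPa

1 inch of mercury = 3.38639 kilopascals.
Thus 69.768 × 3.38639 ≈ 236.26 kPa.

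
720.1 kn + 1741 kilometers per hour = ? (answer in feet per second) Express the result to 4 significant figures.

2802 feet per second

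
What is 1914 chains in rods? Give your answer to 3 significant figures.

1 chain = 4.00000 rod.
1914 × 4.00000 ≈ 7660 rod.

7660 rod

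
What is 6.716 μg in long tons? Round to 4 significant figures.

1 microgram = 9.84207 × 10^-13 long tons.
Thus 6.716 × 9.84207 × 10^-13 ≈ 6.610 × 10^-12 long ton.

6.610 × 10^-12 long tons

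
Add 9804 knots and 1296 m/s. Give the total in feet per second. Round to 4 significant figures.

20800 ft/s

9804 kn = 16547.3 ft/s and 1296 m/s = 4251.97 ft/s.
16547.3 + 4251.97 ≈ 20800 ft/s.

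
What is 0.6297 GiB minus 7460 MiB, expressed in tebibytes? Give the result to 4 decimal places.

-0.0065 tebibytes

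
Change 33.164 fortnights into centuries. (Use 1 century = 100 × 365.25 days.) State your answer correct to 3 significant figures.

0.0127 centuries

1 fortnight = 0.000383299 century.
Thus 33.164 × 0.000383299 ≈ 0.0127 century.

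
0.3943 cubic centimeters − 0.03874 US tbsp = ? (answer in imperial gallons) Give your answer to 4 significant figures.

-3.927e-5 imp gal

0.3943 cm³ = 8.67339e-5 imp gal and 0.03874 US tbsp = 0.000126007 imp gal.
8.67339e-5 − 0.000126007 ≈ -3.927e-5 imp gal.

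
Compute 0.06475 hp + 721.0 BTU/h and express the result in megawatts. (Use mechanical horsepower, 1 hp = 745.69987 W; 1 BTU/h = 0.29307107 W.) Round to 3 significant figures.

0.000260 megawatts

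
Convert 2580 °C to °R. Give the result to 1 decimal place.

5135.7 °R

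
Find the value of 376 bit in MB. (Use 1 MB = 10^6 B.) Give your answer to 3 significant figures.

4.70 × 10^-5 MB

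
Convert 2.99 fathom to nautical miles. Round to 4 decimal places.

0.0030 nautical miles

1 fathom = 0.000987473 nautical miles.
So 2.99 × 0.000987473 ≈ 0.0030 nmi.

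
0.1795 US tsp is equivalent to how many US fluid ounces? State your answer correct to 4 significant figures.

0.02992 US fl oz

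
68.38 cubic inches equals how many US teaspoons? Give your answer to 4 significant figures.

227.3 US teaspoons

1 cubic inch = 3.32468 US teaspoons.
Thus 68.38 × 3.32468 ≈ 227.3 US tsp.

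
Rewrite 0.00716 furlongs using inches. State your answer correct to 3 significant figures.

56.7 in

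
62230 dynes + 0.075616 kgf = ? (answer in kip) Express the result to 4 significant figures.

62230 dyn = 0.000139899 kip and 0.075616 kgf = 0.000166705 kip.
0.000139899 + 0.000166705 ≈ 0.0003066 kip.

0.0003066 kips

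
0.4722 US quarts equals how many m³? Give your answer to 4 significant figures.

0.0004469 cubic meters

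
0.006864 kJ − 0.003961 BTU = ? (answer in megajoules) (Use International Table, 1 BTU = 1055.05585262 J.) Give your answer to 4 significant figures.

2.685e-6 MJ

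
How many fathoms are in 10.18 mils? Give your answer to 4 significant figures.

1 mil = 1.38889e-5 fathoms.
Thus 10.18 × 1.38889e-5 ≈ 0.0001414 fathom.

0.0001414 fathoms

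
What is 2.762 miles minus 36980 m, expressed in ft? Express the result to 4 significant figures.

2.762 mi = 14583.4 ft and 36980 m = 121325 ft.
14583.4 − 121325 ≈ -106700 ft.

-106700 feet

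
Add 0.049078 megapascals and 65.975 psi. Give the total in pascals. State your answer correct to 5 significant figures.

503960 Pa

0.049078 MPa = 49078.0 Pa and 65.975 psi = 454882 Pa.
49078.0 + 454882 ≈ 503960 Pa.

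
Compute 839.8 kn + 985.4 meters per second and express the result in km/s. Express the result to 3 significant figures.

839.8 kn = 0.432030 km/s and 985.4 m/s = 0.985400 km/s.
0.432030 + 0.985400 ≈ 1.42 km/s.

1.42 kilometers per second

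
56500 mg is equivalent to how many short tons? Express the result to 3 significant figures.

6.23 × 10^-5 short tons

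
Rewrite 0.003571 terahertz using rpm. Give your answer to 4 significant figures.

2.143 × 10^11 rpm

1 THz = 6.00000 × 10^13 rpm.
0.003571 × 6.00000 × 10^13 ≈ 2.143 × 10^11 rpm.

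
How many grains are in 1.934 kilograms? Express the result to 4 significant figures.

1 kilogram = 15432.4 grains.
So 1.934 × 15432.4 ≈ 29850 gr.

29850 gr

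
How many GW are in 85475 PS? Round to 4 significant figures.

0.06287 GW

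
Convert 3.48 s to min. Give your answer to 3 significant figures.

0.0580 min

1 s = 0.0166667 min.
Thus 3.48 × 0.0166667 ≈ 0.0580 min.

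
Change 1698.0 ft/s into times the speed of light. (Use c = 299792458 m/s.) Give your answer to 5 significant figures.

1 ft/s = 1.01670e-9 times the speed of light.
Thus 1698.0 × 1.01670e-9 ≈ 1.7264e-6 c.

1.7264e-6 c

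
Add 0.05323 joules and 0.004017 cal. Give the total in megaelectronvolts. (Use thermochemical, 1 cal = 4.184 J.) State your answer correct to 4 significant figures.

4.371e+11 MeV

0.05323 J = 3.32236e+11 MeV and 0.004017 cal = 1.04902e+11 MeV.
3.32236e+11 + 1.04902e+11 ≈ 4.371e+11 MeV.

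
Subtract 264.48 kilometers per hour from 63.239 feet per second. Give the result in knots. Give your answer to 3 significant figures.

63.239 ft/s = 37.4681 kn and 264.48 km/h = 142.808 kn.
37.4681 − 142.808 ≈ -105 kn.

-105 knots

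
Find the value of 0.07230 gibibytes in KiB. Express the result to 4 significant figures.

75810 KiB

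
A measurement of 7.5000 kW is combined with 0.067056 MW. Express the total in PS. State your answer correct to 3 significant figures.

101 PS

7.5000 kW = 10.1972 PS and 0.067056 MW = 91.1708 PS.
10.1972 + 91.1708 ≈ 101 PS.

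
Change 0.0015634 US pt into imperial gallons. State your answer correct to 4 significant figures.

0.0001627 imp gal

1 US pt = 0.104084 imperial gallons.
Then 0.0015634 × 0.104084 ≈ 0.0001627 imp gal.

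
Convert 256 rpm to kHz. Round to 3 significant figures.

0.00427 kHz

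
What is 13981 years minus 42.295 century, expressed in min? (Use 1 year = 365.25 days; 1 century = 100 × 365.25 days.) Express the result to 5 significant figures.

5.1289 × 10^9 min

13981 yr = 7.35345 × 10^9 min and 42.295 century = 2.22455 × 10^9 min.
7.35345 × 10^9 − 2.22455 × 10^9 ≈ 5.1289 × 10^9 min.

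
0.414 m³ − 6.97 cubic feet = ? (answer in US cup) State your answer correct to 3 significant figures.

916 US cup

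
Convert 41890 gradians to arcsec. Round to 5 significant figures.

1 gradian = 3240.00 arcseconds.
41890 × 3240.00 ≈ 1.3572 × 10^8 arcsec.

1.3572 × 10^8 arcsec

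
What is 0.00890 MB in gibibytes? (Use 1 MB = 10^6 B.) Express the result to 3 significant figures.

8.29e-6 GiB

1 MB = 0.000931323 gibibytes.
Thus 0.00890 × 0.000931323 ≈ 8.29e-6 GiB.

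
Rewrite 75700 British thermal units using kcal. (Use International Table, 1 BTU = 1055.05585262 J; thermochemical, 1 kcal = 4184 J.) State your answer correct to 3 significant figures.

1 BTU = 0.252164 kcal.
75700 × 0.252164 ≈ 19100 kcal.

19100 kcal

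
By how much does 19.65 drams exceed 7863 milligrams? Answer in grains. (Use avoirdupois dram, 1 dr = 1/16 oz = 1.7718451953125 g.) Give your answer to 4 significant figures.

416.0 gr

19.65 dr = 537.305 gr and 7863 mg = 121.345 gr.
537.305 − 121.345 ≈ 416.0 gr.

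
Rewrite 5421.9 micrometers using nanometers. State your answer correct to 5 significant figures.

1 μm = 1000.00 nanometers.
Then 5421.9 × 1000.00 ≈ 5.4219e+6 nm.

5.4219e+6 nm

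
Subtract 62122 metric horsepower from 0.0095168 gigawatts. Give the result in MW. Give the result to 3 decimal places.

-36.174 megawatts

0.0095168 GW = 9.51680 MW and 62122 PS = 45.6907 MW.
9.51680 − 45.6907 ≈ -36.174 MW.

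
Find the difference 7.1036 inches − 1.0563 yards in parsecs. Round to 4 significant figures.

-2.545e-17 pc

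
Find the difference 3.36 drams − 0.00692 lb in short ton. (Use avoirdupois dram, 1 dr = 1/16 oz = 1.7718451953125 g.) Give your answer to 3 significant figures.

3.36 dr = 6.56250 × 10^-6 short ton and 0.00692 lb = 3.46000 × 10^-6 short ton.
6.56250 × 10^-6 − 3.46000 × 10^-6 ≈ 3.10 × 10^-6 short ton.

3.10 × 10^-6 short ton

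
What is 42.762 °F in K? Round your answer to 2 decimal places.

K = (°F + 459.67) × 5/9.
Applying the formula gives 279.13 K.

279.13 K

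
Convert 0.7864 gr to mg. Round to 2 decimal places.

50.96 milligrams

1 grain = 64.7989 milligrams.
Thus 0.7864 × 64.7989 ≈ 50.96 mg.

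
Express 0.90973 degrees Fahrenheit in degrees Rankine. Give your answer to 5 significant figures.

°R = °F + 459.67.
Applying the formula gives 460.58 °R.

460.58 degrees Rankine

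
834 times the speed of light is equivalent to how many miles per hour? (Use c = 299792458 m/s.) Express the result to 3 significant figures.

1 speed of light = 6.70617e+8 mph.
Thus 834 × 6.70617e+8 ≈ 5.59e+11 mph.

5.59e+11 miles per hour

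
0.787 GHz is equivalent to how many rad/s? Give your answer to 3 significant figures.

4.94e+9 radians per second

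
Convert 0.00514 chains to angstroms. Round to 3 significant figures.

1 chain = 2.01168e+11 angstroms.
So 0.00514 × 2.01168e+11 ≈ 1.03e+9 Å.

1.03e+9 Å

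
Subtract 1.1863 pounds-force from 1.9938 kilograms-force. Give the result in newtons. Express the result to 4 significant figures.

1.9938 kgf = 19.5525 N and 1.1863 lbf = 5.27693 N.
19.5525 − 5.27693 ≈ 14.28 N.

14.28 N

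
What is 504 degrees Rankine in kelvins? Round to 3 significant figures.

°R = K × 9/5.
Applying the formula gives 280 K.

280 kelvins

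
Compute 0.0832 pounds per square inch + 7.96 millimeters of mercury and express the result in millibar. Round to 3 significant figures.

0.0832 psi = 5.73644 mbar and 7.96 mmHg = 10.6125 mbar.
5.73644 + 10.6125 ≈ 16.3 mbar.

16.3 millibar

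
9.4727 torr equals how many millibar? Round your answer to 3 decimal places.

1 torr = 1.33322 mbar.
9.4727 × 1.33322 ≈ 12.629 mbar.

12.629 millibar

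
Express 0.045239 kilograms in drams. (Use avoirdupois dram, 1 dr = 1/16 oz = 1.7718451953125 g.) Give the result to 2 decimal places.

25.53 dr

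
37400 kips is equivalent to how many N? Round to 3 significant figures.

1.66 × 10^8 newtons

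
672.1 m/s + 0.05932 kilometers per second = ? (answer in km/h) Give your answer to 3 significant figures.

672.1 m/s = 2419.56 km/h and 0.05932 km/s = 213.552 km/h.
2419.56 + 213.552 ≈ 2630 km/h.

2630 kilometers per hour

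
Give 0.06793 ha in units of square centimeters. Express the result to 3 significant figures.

6.79e+6 cm²

1 ha = 1.00000e+8 cm².
Then 0.06793 × 1.00000e+8 ≈ 6.79e+6 cm².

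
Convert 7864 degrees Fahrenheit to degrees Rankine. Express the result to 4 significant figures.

8324 °R

°R = °F + 459.67.
Applying the formula gives 8324 °R.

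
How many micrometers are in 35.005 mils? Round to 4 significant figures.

889.1 μm

1 mil = 25.4000 μm.
So 35.005 × 25.4000 ≈ 889.1 μm.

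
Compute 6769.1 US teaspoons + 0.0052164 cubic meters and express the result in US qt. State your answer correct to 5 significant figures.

6769.1 US tsp = 35.2557 US qt and 0.0052164 m³ = 5.51211 US qt.
35.2557 + 5.51211 ≈ 40.768 US qt.

40.768 US qt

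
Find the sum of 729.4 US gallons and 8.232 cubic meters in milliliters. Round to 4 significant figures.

1.099 × 10^7 milliliters

729.4 US gal = 2.76108 × 10^6 mL and 8.232 m³ = 8.23200 × 10^6 mL.
2.76108 × 10^6 + 8.23200 × 10^6 ≈ 1.099 × 10^7 mL.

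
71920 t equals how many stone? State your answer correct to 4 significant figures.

1.133e+7 st

1 metric ton = 157.473 st.
Then 71920 × 157.473 ≈ 1.133e+7 st.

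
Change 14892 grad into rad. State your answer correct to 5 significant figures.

1 gradian = 0.0157080 rad.
Thus 14892 × 0.0157080 ≈ 233.92 rad.

233.92 rad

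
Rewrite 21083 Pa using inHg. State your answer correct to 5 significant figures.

1 pascal = 0.000295300 inches of mercury.
Thus 21083 × 0.000295300 ≈ 6.2258 inHg.

6.2258 inHg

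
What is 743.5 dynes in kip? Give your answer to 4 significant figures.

1 dyne = 2.24809 × 10^-9 kips.
Then 743.5 × 2.24809 × 10^-9 ≈ 1.671 × 10^-6 kip.

1.671 × 10^-6 kips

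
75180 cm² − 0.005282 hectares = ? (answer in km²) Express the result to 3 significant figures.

75180 cm² = 7.51800 × 10^-6 km² and 0.005282 ha = 5.28200 × 10^-5 km².
7.51800 × 10^-6 − 5.28200 × 10^-5 ≈ -4.53 × 10^-5 km².

-4.53 × 10^-5 square kilometers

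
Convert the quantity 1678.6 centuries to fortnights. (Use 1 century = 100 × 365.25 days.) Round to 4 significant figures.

1 century = 2608.93 fortnight.
So 1678.6 × 2608.93 ≈ 4.379e+6 fortnight.

4.379e+6 fortnight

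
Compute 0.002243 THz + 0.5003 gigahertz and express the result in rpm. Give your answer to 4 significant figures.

0.002243 THz = 1.34580 × 10^11 rpm and 0.5003 GHz = 3.00180 × 10^10 rpm.
1.34580 × 10^11 + 3.00180 × 10^10 ≈ 1.646 × 10^11 rpm.

1.646 × 10^11 revolutions per minute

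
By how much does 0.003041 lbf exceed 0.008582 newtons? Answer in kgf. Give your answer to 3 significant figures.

0.000504 kgf

0.003041 lbf = 0.00137937 kgf and 0.008582 N = 0.000875120 kgf.
0.00137937 − 0.000875120 ≈ 0.000504 kgf.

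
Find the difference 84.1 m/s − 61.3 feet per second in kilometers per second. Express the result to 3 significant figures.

0.0654 kilometers per second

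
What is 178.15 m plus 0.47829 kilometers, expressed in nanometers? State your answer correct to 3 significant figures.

6.56e+11 nm

178.15 m = 1.78150e+11 nm and 0.47829 km = 4.78290e+11 nm.
1.78150e+11 + 4.78290e+11 ≈ 6.56e+11 nm.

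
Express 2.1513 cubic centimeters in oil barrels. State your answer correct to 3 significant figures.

1.35e-5 oil barrels

1 cubic centimeter = 6.28981e-6 bbl.
Then 2.1513 × 6.28981e-6 ≈ 1.35e-5 bbl.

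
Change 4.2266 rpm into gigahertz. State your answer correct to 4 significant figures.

7.044 × 10^-11 gigahertz

1 rpm = 1.66667 × 10^-11 gigahertz.
Thus 4.2266 × 1.66667 × 10^-11 ≈ 7.044 × 10^-11 GHz.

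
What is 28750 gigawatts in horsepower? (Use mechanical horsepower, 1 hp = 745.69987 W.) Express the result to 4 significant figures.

3.855 × 10^10 hp

1 GW = 1.34102 × 10^6 hp.
Thus 28750 × 1.34102 × 10^6 ≈ 3.855 × 10^10 hp.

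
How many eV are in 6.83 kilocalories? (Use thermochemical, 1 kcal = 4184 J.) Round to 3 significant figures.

1.78 × 10^23 eV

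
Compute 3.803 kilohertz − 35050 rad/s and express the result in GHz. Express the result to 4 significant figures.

-1.775e-6 GHz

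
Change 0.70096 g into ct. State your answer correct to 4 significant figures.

1 g = 5.00000 ct.
0.70096 × 5.00000 ≈ 3.505 ct.

3.505 carats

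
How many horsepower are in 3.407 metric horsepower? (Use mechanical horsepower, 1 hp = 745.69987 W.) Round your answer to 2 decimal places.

1 metric horsepower = 0.986320 horsepower.
So 3.407 × 0.986320 ≈ 3.36 hp.

3.36 horsepower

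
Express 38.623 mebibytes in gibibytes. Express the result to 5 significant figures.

1 MiB = 0.0009765625 GiB.
38.623 × 0.0009765625 ≈ 0.037718 GiB.

0.037718 GiB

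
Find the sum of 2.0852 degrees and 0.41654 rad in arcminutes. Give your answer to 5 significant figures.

2.0852 ° = 125.112 arcmin and 0.41654 rad = 1431.96 arcmin.
125.112 + 1431.96 ≈ 1557.1 arcmin.

1557.1 arcminutes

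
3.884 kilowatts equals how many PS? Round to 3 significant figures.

1 kW = 1.35962 PS.
So 3.884 × 1.35962 ≈ 5.28 PS.

5.28 PS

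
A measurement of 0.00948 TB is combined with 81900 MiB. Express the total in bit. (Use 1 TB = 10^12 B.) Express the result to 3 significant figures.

0.00948 TB = 7.58400 × 10^10 bit and 81900 MiB = 6.87027 × 10^11 bit.
7.58400 × 10^10 + 6.87027 × 10^11 ≈ 7.63 × 10^11 bit.

7.63 × 10^11 bit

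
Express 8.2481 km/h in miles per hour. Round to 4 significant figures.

1 km/h = 0.621371 mph.
8.2481 × 0.621371 ≈ 5.125 mph.

5.125 mph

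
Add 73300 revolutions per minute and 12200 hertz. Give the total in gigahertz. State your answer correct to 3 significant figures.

73300 rpm = 1.22167e-6 GHz and 12200 Hz = 1.22000e-5 GHz.
1.22167e-6 + 1.22000e-5 ≈ 1.34e-5 GHz.

1.34e-5 gigahertz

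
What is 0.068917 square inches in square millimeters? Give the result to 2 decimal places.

44.46 square millimeters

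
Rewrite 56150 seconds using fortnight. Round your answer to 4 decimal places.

1 second = 8.26720e-7 fortnight.
Thus 56150 × 8.26720e-7 ≈ 0.0464 fortnight.

0.0464 fortnight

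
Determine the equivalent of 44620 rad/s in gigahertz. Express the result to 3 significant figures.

7.10 × 10^-6 gigahertz

1 rad/s = 1.59155 × 10^-10 GHz.
Then 44620 × 1.59155 × 10^-10 ≈ 7.10 × 10^-6 GHz.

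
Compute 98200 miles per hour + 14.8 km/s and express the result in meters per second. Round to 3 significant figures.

58700 meters per second

98200 mph = 43899.3 m/s and 14.8 km/s = 14800.0 m/s.
43899.3 + 14800.0 ≈ 58700 m/s.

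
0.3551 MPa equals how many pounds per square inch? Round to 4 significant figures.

51.50 psi

1 MPa = 145.038 pounds per square inch.
So 0.3551 × 145.038 ≈ 51.50 psi.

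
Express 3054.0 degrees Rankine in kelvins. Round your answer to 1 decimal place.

1696.7 K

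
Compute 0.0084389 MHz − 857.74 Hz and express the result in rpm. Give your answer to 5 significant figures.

454870 revolutions per minute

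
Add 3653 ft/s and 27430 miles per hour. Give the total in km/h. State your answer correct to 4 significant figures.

3653 ft/s = 4008.36 km/h and 27430 mph = 44144.3 km/h.
4008.36 + 44144.3 ≈ 48150 km/h.

48150 kilometers per hour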